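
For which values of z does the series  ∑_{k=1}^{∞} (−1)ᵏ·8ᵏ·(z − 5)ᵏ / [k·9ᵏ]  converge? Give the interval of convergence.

(31/8, 49/8]

Ratio test: |a_{k+1}/a_k| = [k/(k+1)] · 8/9 → 8/9 as k → ∞.
Convergence for |z − 5| · 8/9 < 1, i.e. |z − 5| < 9/8. So R = 9/8.
At z = 49/8: an alternating series whose terms decrease to 0 in absolute value, so it converges by the Leibniz criterion.
At z = 31/8: comparison with the harmonic series Σ 1/k shows the series diverges.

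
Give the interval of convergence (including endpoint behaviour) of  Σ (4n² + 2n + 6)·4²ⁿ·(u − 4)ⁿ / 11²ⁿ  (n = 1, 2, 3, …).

(-57/16, 185/16)

The ratio of consecutive coefficients is [(4(n+1)² + 2(n+1) + 6)/(4n² + 2n + 6)] · 16/121 → 16/121.
Hence the series converges for |u − 4| < 1/(16/121) = 121/16, so the radius of convergence is 121/16.
Endpoint u = 185/16: the terms have absolute value of order n², which does not tend to 0, so the series diverges by the divergence test.
When u = -57/16, the n-th term does not approach 0; divergence by the term test.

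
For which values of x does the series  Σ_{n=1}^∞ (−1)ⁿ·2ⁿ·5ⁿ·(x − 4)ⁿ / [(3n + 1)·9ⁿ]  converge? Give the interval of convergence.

Ratio test: |a_{n+1}/a_n| = [(3n + 1)/(3(n+1) + 1)] · 2·5/9 → 10/9 as n → ∞.
Thus R = 1/(10/9) = 9/10.
When x = 49/10, the terms alternate in sign and decrease monotonically to 0 in absolute value (size ~ c/n), so the alternating series test gives convergence.
At x = 31/10: the terms behave like c/n; limit comparison with the harmonic series gives divergence.

(31/10, 49/10]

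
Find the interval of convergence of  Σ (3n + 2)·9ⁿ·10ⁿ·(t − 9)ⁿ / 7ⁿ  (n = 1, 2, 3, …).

Ratio test: |a_{n+1}/a_n| = [(3(n+1) + 2)/(3n + 2)] · 9·10/7 → 90/7 as n → ∞.
Thus R = 1/(90/7) = 7/90.
Check t = 817/90: the terms do not tend to 0, so the series diverges.
Check t = 803/90: the n-th term does not approach 0; divergence by the term test.

(803/90, 817/90)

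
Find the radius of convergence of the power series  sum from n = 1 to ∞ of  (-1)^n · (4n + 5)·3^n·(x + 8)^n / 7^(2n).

The ratio of consecutive coefficients is [(4(n+1) + 5)/(4n + 5)] · 3/49 → 3/49.
Thus R = 1/(3/49) = 49/3.

R = 49/3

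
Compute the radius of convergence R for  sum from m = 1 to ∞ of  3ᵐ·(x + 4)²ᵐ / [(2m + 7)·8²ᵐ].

R = 8√3/3

Ratio test: |a_{m+1}/a_m| = [(2m + 7)/(2(m+1) + 7)] · 3/64 → 3/64 as m → ∞.
Since the exponent of (x + 4) increases by 2 each term, convergence requires |x + 4|² < 64/3, hence R = 8√3/3.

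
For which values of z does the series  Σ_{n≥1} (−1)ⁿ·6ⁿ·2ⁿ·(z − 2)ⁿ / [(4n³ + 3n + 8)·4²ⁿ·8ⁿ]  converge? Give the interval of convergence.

Apply the ratio test: |a_{n+1}| / |a_n| = [(4n³ + 3n + 8)/(4(n+1)³ + 3(n+1) + 8)] · 6·2/(16·8), which tends to 3/32 as n → ∞.
The series converges when 3/32 · |z − 2| < 1, giving R = 32/3.
At z = 38/3: the series is dominated by a constant times Σ 1/n³, which converges (p = 3 > 1).
At z = -26/3: absolute convergence follows by limit comparison with Σ 1/n³.

[-26/3, 38/3]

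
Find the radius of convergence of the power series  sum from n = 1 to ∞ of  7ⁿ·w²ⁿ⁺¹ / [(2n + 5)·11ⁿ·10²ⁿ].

R = 10√77/7

The ratio of consecutive coefficients is [(2n + 5)/(2(n+1) + 5)] · 7/(11·100) → 7/1100.
Successive powers of w differ by 2, so the series converges when |w|² · 7/1100 < 1, i.e. |w| < √(1100/7). So R = 10√77/7.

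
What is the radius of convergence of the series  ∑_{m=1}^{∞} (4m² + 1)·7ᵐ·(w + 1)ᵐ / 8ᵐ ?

Apply the ratio test: |a_{m+1}| / |a_m| = [(4(m+1)² + 1)/(4m² + 1)] · 7/8, which tends to 7/8 as m → ∞.
Thus R = 1/(7/8) = 8/7.

R = 8/7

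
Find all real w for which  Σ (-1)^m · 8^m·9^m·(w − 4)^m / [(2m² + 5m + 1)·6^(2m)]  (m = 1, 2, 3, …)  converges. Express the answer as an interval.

Apply the ratio test: |a_{m+1}| / |a_m| = [(2m² + 5m + 1)/(2(m+1)² + 5(m+1) + 1)] · 8·9/36, which tends to 2 as m → ∞.
Thus R = 1/(2) = 1/2.
When w = 9/2, the series is dominated by a constant times Σ 1/m², which converges (p = 2 > 1).
Check w = 7/2: absolute convergence follows by limit comparison with Σ 1/m².

[7/2, 9/2]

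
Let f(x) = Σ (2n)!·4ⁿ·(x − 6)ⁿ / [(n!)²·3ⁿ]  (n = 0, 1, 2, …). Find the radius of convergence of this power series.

R = 3/16

Ratio test: |a_{n+1}/a_n| = (2n+1)·(2n+2)/(n+1)² · 4/3 → 16/3 as n → ∞.
Thus R = 1/(16/3) = 3/16.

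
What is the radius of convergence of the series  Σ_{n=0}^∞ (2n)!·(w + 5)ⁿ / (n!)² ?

The ratio of consecutive coefficients is (2n+1)·(2n+2)/(n+1)² → 4.
Convergence for |w + 5| · 4 < 1, i.e. |w + 5| < 1/4. So R = 1/4.

R = 1/4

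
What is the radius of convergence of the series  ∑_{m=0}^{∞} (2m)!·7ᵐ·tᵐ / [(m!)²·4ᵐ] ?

Apply the ratio test: |a_{m+1}| / |a_m| = (2m+1)·(2m+2)/(m+1)² · 7/4, which tends to 7 as m → ∞.
Hence the series converges for |t| < 1/(7) = 1/7, so the radius of convergence is 1/7.

R = 1/7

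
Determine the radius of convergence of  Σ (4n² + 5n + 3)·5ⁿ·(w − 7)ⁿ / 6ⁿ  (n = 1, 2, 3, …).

Ratio test: |a_{n+1}/a_n| = [(4(n+1)² + 5(n+1) + 3)/(4n² + 5n + 3)] · 5/6 → 5/6 as n → ∞.
Hence the series converges for |w − 7| < 1/(5/6) = 6/5, so the radius of convergence is 6/5.

R = 6/5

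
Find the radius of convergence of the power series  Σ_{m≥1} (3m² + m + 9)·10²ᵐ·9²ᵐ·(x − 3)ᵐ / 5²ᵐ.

R = 1/324

Apply the ratio test: |a_{m+1}| / |a_m| = [(3(m+1)² + (m+1) + 9)/(3m² + m + 9)] · 100·81/25, which tends to 324 as m → ∞.
Hence the series converges for |x − 3| < 1/(324) = 1/324, so the radius of convergence is 1/324.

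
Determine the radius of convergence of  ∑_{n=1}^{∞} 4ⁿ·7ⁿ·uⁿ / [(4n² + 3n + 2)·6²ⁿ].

R = 9/7

By the ratio test, |a_{n+1}/a_n| = [(4n² + 3n + 2)/(4(n+1)² + 3(n+1) + 2)] · 4·7/36 → 7/9.
The series converges when 7/9 · |u| < 1, giving R = 9/7.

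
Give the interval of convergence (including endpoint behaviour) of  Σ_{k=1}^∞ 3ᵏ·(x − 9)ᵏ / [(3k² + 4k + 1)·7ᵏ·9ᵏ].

By the ratio test, |a_{k+1}/a_k| = [(3k² + 4k + 1)/(3(k+1)² + 4(k+1) + 1)] · 3/(7·9) → 1/21.
Convergence for |x − 9| · 1/21 < 1, i.e. |x − 9| < 21. So R = 21.
When x = 30, the series is dominated by a constant times Σ 1/k², which converges (p = 2 > 1).
At x = -12: the series is dominated by a constant times Σ 1/k², which converges (p = 2 > 1).

[-12, 30]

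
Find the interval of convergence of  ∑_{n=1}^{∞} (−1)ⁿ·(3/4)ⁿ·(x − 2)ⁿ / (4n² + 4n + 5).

The ratio of consecutive coefficients is [(4n² + 4n + 5)/(4(n+1)² + 4(n+1) + 5)] · 3/4 → 3/4.
The series converges when 3/4 · |x − 2| < 1, giving R = 4/3.
At x = 10/3: the series is dominated by a constant times Σ 1/n², which converges (p = 2 > 1).
Check x = 2/3: the series is dominated by a constant times Σ 1/n², which converges (p = 2 > 1).

[2/3, 10/3]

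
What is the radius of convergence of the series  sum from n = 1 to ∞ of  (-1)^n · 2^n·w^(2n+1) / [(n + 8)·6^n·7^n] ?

R = √21

Apply the ratio test: |a_{n+1}| / |a_n| = [(n + 8)/((n+1) + 8)] · 2/(6·7), which tends to 1/21 as n → ∞.
Writing y = w², the series in y has radius 21, so |w| < √(21) and R = √21.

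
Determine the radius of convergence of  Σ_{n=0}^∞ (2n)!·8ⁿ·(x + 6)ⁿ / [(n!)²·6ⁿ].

Apply the ratio test: |a_{n+1}| / |a_n| = (2n+1)·(2n+2)/(n+1)² · 8/6, which tends to 16/3 as n → ∞.
The series converges when 16/3 · |x + 6| < 1, giving R = 3/16.

R = 3/16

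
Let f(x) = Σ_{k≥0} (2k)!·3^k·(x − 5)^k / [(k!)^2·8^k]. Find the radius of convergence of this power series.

The ratio of consecutive coefficients is (2k+1)·(2k+2)/(k+1)² · 3/8 → 3/2.
Hence the series converges for |x − 5| < 1/(3/2) = 2/3, so the radius of convergence is 2/3.

R = 2/3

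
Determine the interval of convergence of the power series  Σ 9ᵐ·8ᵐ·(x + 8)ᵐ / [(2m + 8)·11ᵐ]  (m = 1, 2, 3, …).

Ratio test: |a_{m+1}/a_m| = [(2m + 8)/(2(m+1) + 8)] · 9·8/11 → 72/11 as m → ∞.
Hence the series converges for |x + 8| < 1/(72/11) = 11/72, so the radius of convergence is 11/72.
When x = -565/72, the terms behave like c/m; limit comparison with the harmonic series gives divergence.
When x = -587/72, the terms alternate in sign and decrease monotonically to 0 in absolute value (size ~ c/m), so the alternating series test gives convergence.

[-587/72, -565/72)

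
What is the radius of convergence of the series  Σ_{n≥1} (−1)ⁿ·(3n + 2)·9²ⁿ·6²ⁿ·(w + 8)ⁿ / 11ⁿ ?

The ratio of consecutive coefficients is [(3(n+1) + 2)/(3n + 2)] · 81·36/11 → 2916/11.
Hence the series converges for |w + 8| < 1/(2916/11) = 11/2916, so the radius of convergence is 11/2916.

R = 11/2916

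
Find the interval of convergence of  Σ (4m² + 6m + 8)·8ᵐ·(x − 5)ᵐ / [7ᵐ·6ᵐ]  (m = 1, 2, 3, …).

Apply the ratio test: |a_{m+1}| / |a_m| = [(4(m+1)² + 6(m+1) + 8)/(4m² + 6m + 8)] · 8/(7·6), which tends to 4/21 as m → ∞.
Thus R = 1/(4/21) = 21/4.
When x = 41/4, the terms do not tend to 0, so the series diverges.
Endpoint x = -1/4: the m-th term does not approach 0; divergence by the term test.

(-1/4, 41/4)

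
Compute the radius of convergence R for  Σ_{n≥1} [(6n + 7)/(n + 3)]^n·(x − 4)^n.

R = 1/6

Applying the root test, |a_n|^(1/n) = (6n + 7)/(n + 3) → 6.
The series converges when 6 · |x − 4| < 1, giving R = 1/6.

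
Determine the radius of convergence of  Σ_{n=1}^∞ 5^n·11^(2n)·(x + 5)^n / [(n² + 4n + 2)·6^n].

R = 6/605

The ratio of consecutive coefficients is [(n² + 4n + 2)/((n+1)² + 4(n+1) + 2)] · 5·121/6 → 605/6.
Thus R = 1/(605/6) = 6/605.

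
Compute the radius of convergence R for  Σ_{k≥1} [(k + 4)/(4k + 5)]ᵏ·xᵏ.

By the Cauchy root test, |a_k|^(1/k) = (k + 4)/(4k + 5) → 1/4.
Hence the series converges for |x| < 1/(1/4) = 4, so the radius of convergence is 4.

R = 4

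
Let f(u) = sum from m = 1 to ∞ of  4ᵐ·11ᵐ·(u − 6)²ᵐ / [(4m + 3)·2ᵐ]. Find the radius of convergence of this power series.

R = √22/22

Apply the ratio test: |a_{m+1}| / |a_m| = [(4m + 3)/(4(m+1) + 3)] · 4·11/2, which tends to 22 as m → ∞.
Successive powers of (u − 6) differ by 2, so the series converges when |u − 6|² · 22 < 1, i.e. |u − 6| < √(1/22). So R = √22/22.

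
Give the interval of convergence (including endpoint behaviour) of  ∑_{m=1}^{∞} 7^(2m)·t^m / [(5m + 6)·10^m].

The ratio of consecutive coefficients is [(5m + 6)/(5(m+1) + 6)] · 49/10 → 49/10.
The series converges when 49/10 · |t| < 1, giving R = 10/49.
When t = 10/49, comparison with the harmonic series Σ 1/m shows the series diverges.
When t = -10/49, an alternating series whose terms decrease to 0 in absolute value, so it converges by the Leibniz criterion.

[-10/49, 10/49)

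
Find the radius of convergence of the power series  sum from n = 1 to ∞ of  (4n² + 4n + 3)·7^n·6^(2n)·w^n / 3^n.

The ratio of consecutive coefficients is [(4(n+1)² + 4(n+1) + 3)/(4n² + 4n + 3)] · 7·36/3 → 84.
Hence the series converges for |w| < 1/(84) = 1/84, so the radius of convergence is 1/84.

R = 1/84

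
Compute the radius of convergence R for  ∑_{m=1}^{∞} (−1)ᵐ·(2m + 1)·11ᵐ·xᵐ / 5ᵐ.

R = 5/11

By the ratio test, |a_{m+1}/a_m| = [(2(m+1) + 1)/(2m + 1)] · 11/5 → 11/5.
Hence the series converges for |x| < 1/(11/5) = 5/11, so the radius of convergence is 5/11.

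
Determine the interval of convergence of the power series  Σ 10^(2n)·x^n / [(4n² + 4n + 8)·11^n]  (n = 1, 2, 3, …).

[-11/100, 11/100]

Apply the ratio test: |a_{n+1}| / |a_n| = [(4n² + 4n + 8)/(4(n+1)² + 4(n+1) + 8)] · 100/11, which tends to 100/11 as n → ∞.
Convergence for |x| · 100/11 < 1, i.e. |x| < 11/100. So R = 11/100.
Endpoint x = 11/100: absolute convergence follows by limit comparison with Σ 1/n².
When x = -11/100, absolute convergence follows by limit comparison with Σ 1/n².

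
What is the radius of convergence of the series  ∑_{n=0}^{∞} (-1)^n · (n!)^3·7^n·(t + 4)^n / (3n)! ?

R = 27/7

Apply the ratio test: |a_{n+1}| / |a_n| = (n+1)³/[(3n+1)·(3n+2)·(3n+3)] · 7, which tends to 7/27 as n → ∞.
The series converges when 7/27 · |t + 4| < 1, giving R = 27/7.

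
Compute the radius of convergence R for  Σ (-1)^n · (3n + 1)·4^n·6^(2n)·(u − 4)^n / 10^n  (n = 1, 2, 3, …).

Ratio test: |a_{n+1}/a_n| = [(3(n+1) + 1)/(3n + 1)] · 4·36/10 → 72/5 as n → ∞.
The series converges when 72/5 · |u − 4| < 1, giving R = 5/72.

R = 5/72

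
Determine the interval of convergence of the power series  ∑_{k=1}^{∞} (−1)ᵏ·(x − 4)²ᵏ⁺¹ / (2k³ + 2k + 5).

By the ratio test, |a_{k+1}/a_k| = (2k³ + 2k + 5)/(2(k+1)³ + 2(k+1) + 5) → 1.
Writing y = (x − 4)², the series in y has radius 1, so |x − 4| < √(1) = 1 and R = 1.
When x = 5, the series is dominated by a constant times Σ 1/k³, which converges (p = 3 > 1).
When x = 3, absolute convergence follows by limit comparison with Σ 1/k³.

[3, 5]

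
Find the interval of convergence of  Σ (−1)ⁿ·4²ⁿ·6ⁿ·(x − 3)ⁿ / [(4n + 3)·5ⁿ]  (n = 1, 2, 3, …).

By the ratio test, |a_{n+1}/a_n| = [(4n + 3)/(4(n+1) + 3)] · 16·6/5 → 96/5.
Convergence for |x − 3| · 96/5 < 1, i.e. |x − 3| < 5/96. So R = 5/96.
At x = 293/96: the terms alternate in sign and decrease monotonically to 0 in absolute value (size ~ c/n), so the alternating series test gives convergence.
Check x = 283/96: the terms are asymptotic to a nonzero constant times 1/n, so the series diverges by limit comparison with Σ 1/n.

(283/96, 293/96]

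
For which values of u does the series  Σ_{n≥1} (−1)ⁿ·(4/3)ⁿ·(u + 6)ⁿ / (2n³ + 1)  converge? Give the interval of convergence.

By the ratio test, |a_{n+1}/a_n| = [(2n³ + 1)/(2(n+1)³ + 1)] · 4/3 → 4/3.
The series converges when 4/3 · |u + 6| < 1, giving R = 3/4.
Endpoint u = -21/4: the series is dominated by a constant times Σ 1/n³, which converges (p = 3 > 1).
When u = -27/4, absolute convergence follows by limit comparison with Σ 1/n³.

[-27/4, -21/4]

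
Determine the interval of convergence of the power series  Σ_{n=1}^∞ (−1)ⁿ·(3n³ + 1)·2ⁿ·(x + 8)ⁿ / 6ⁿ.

Apply the ratio test: |a_{n+1}| / |a_n| = [(3(n+1)³ + 1)/(3n³ + 1)] · 2/6, which tends to 1/3 as n → ∞.
The series converges when 1/3 · |x + 8| < 1, giving R = 3.
At x = -5: the n-th term does not approach 0; divergence by the term test.
Endpoint x = -11: the terms have absolute value of order n³, which does not tend to 0, so the series diverges by the divergence test.

(-11, -5)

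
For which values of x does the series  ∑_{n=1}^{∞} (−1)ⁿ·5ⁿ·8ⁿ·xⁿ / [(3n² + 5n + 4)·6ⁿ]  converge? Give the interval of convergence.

[-3/20, 3/20]

The ratio of consecutive coefficients is [(3n² + 5n + 4)/(3(n+1)² + 5(n+1) + 4)] · 5·8/6 → 20/3.
Hence the series converges for |x| < 1/(20/3) = 3/20, so the radius of convergence is 3/20.
At x = 3/20: absolute convergence follows by limit comparison with Σ 1/n².
Endpoint x = -3/20: absolute convergence follows by limit comparison with Σ 1/n².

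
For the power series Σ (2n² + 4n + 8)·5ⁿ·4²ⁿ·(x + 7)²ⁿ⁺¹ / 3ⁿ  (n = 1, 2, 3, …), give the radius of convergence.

By the ratio test, |a_{n+1}/a_n| = [(2(n+1)² + 4(n+1) + 8)/(2n² + 4n + 8)] · 5·16/3 → 80/3.
Since the exponent of (x + 7) increases by 2 each term, convergence requires |x + 7|² < 3/80, hence R = √15/20.

R = √15/20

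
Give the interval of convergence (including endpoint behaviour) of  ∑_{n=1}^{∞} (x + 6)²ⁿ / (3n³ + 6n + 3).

The ratio of consecutive coefficients is (3n³ + 6n + 3)/(3(n+1)³ + 6(n+1) + 3) → 1.
Successive powers of (x + 6) differ by 2, so the series converges when |x + 6|² · 1 < 1, i.e. |x + 6| < √(1) = 1. So R = 1.
At x = -5: absolute convergence follows by limit comparison with Σ 1/n³.
At x = -7: the terms are on the order of 1/n³, so the series converges absolutely by comparison with the p-series (p = 3 > 1).

[-7, -5]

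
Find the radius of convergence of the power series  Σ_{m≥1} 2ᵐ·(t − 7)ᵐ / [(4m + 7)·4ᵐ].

By the ratio test, |a_{m+1}/a_m| = [(4m + 7)/(4(m+1) + 7)] · 2/4 → 1/2.
The series converges when 1/2 · |t − 7| < 1, giving R = 2.

R = 2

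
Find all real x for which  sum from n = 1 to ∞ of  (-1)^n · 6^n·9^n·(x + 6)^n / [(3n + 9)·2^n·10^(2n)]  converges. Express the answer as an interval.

(-262/27, -62/27]

The ratio of consecutive coefficients is [(3n + 9)/(3(n+1) + 9)] · 6·9/(2·100) → 27/100.
Convergence for |x + 6| · 27/100 < 1, i.e. |x + 6| < 100/27. So R = 100/27.
Endpoint x = -62/27: an alternating series whose terms decrease to 0 in absolute value, so it converges by the Leibniz criterion.
Endpoint x = -262/27: the terms behave like c/n; limit comparison with the harmonic series gives divergence.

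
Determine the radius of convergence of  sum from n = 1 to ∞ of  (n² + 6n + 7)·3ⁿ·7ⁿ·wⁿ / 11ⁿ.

R = 11/21

The ratio of consecutive coefficients is [((n+1)² + 6(n+1) + 7)/(n² + 6n + 7)] · 3·7/11 → 21/11.
Hence the series converges for |w| < 1/(21/11) = 11/21, so the radius of convergence is 11/21.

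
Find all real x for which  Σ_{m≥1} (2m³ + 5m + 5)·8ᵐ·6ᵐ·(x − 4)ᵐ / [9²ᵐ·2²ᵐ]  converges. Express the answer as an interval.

Apply the ratio test: |a_{m+1}| / |a_m| = [(2(m+1)³ + 5(m+1) + 5)/(2m³ + 5m + 5)] · 8·6/(81·4), which tends to 4/27 as m → ∞.
Hence the series converges for |x − 4| < 1/(4/27) = 27/4, so the radius of convergence is 27/4.
When x = 43/4, the terms do not tend to 0, so the series diverges.
At x = -11/4: the terms have absolute value of order m³, which does not tend to 0, so the series diverges by the divergence test.

(-11/4, 43/4)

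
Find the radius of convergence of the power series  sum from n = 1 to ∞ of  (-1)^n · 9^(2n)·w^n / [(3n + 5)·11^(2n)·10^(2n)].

Apply the ratio test: |a_{n+1}| / |a_n| = [(3n + 5)/(3(n+1) + 5)] · 81/(121·100), which tends to 81/12100 as n → ∞.
Thus R = 1/(81/12100) = 12100/81.

R = 12100/81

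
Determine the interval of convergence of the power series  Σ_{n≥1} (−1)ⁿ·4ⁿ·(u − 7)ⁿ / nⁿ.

(−∞, ∞)

Applying the root test, |a_n|^(1/n) = 4/n → 0.
The limit is 0 for every u, so R = ∞.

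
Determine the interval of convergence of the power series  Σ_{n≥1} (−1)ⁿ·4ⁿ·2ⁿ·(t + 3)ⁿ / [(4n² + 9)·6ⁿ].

Apply the ratio test: |a_{n+1}| / |a_n| = [(4n² + 9)/(4(n+1)² + 9)] · 4·2/6, which tends to 4/3 as n → ∞.
Convergence for |t + 3| · 4/3 < 1, i.e. |t + 3| < 3/4. So R = 3/4.
At t = -9/4: absolute convergence follows by limit comparison with Σ 1/n².
At t = -15/4: the series is dominated by a constant times Σ 1/n², which converges (p = 2 > 1).

[-15/4, -9/4]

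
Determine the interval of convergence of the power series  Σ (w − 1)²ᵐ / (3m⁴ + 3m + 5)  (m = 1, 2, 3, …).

By the ratio test, |a_{m+1}/a_m| = (3m⁴ + 3m + 5)/(3(m+1)⁴ + 3(m+1) + 5) → 1.
Since the exponent of (w − 1) increases by 2 each term, convergence requires |w − 1|² < 1, hence R = 1.
Endpoint w = 2: the series is dominated by a constant times Σ 1/m⁴, which converges (p = 4 > 1).
Endpoint w = 0: the terms are on the order of 1/m⁴, so the series converges absolutely by comparison with the p-series (p = 4 > 1).

[0, 2]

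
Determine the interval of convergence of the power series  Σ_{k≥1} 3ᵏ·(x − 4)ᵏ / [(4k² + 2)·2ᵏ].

[10/3, 14/3]

Ratio test: |a_{k+1}/a_k| = [(4k² + 2)/(4(k+1)² + 2)] · 3/2 → 3/2 as k → ∞.
Convergence for |x − 4| · 3/2 < 1, i.e. |x − 4| < 2/3. So R = 2/3.
Endpoint x = 14/3: the series is dominated by a constant times Σ 1/k², which converges (p = 2 > 1).
When x = 10/3, the series is dominated by a constant times Σ 1/k², which converges (p = 2 > 1).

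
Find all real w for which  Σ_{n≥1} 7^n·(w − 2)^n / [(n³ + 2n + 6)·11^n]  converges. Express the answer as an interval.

[3/7, 25/7]

By the ratio test, |a_{n+1}/a_n| = [(n³ + 2n + 6)/((n+1)³ + 2(n+1) + 6)] · 7/11 → 7/11.
Thus R = 1/(7/11) = 11/7.
Endpoint w = 25/7: the terms are on the order of 1/n³, so the series converges absolutely by comparison with the p-series (p = 3 > 1).
Check w = 3/7: absolute convergence follows by limit comparison with Σ 1/n³.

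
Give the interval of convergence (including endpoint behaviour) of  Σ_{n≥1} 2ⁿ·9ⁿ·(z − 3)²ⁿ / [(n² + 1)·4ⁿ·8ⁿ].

The ratio of consecutive coefficients is [(n² + 1)/((n+1)² + 1)] · 2·9/(4·8) → 9/16.
Writing y = (z − 3)², the series in y has radius 16/9, so |z − 3| < √(16/9) = 4/3 and R = 4/3.
At z = 13/3: absolute convergence follows by limit comparison with Σ 1/n².
At z = 5/3: the terms are on the order of 1/n², so the series converges absolutely by comparison with the p-series (p = 2 > 1).

[5/3, 13/3]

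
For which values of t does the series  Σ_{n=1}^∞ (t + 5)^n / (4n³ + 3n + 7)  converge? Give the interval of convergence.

Ratio test: |a_{n+1}/a_n| = (4n³ + 3n + 7)/(4(n+1)³ + 3(n+1) + 7) → 1 as n → ∞.
Hence R = 1.
When t = -4, absolute convergence follows by limit comparison with Σ 1/n³.
When t = -6, the series is dominated by a constant times Σ 1/n³, which converges (p = 3 > 1).

[-6, -4]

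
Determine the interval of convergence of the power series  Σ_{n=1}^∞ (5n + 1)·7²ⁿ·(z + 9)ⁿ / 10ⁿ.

Ratio test: |a_{n+1}/a_n| = [(5(n+1) + 1)/(5n + 1)] · 49/10 → 49/10 as n → ∞.
Convergence for |z + 9| · 49/10 < 1, i.e. |z + 9| < 10/49. So R = 10/49.
Endpoint z = -431/49: the n-th term does not approach 0; divergence by the term test.
At z = -451/49: the terms have absolute value of order n, which does not tend to 0, so the series diverges by the divergence test.

(-451/49, -431/49)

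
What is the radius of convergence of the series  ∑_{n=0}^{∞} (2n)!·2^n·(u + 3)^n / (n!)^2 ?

Apply the ratio test: |a_{n+1}| / |a_n| = (2n+1)·(2n+2)/(n+1)² · 2, which tends to 8 as n → ∞.
Thus R = 1/(8) = 1/8.

R = 1/8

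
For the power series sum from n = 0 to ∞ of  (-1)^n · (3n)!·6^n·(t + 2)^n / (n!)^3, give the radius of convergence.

Apply the ratio test: |a_{n+1}| / |a_n| = (3n+1)·(3n+2)·(3n+3)/(n+1)³ · 6, which tends to 162 as n → ∞.
Convergence for |t + 2| · 162 < 1, i.e. |t + 2| < 1/162. So R = 1/162.

R = 1/162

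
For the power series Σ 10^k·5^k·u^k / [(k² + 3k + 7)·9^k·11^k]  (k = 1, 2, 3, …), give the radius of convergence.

Apply the ratio test: |a_{k+1}| / |a_k| = [(k² + 3k + 7)/((k+1)² + 3(k+1) + 7)] · 10·5/(9·11), which tends to 50/99 as k → ∞.
Convergence for |u| · 50/99 < 1, i.e. |u| < 99/50. So R = 99/50.

R = 99/50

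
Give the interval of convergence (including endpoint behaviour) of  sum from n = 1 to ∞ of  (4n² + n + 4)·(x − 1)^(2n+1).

(0, 2)

By the ratio test, |a_{n+1}/a_n| = (4(n+1)² + (n+1) + 4)/(4n² + n + 4) → 1.
Writing y = (x − 1)², the series in y has radius 1, so |x − 1| < √(1) = 1 and R = 1.
Check x = 2: the terms have absolute value of order n², which does not tend to 0, so the series diverges by the divergence test.
At x = 0: the terms have absolute value of order n², which does not tend to 0, so the series diverges by the divergence test.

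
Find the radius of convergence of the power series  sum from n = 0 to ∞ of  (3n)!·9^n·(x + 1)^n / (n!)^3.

The ratio of consecutive coefficients is (3n+1)·(3n+2)·(3n+3)/(n+1)³ · 9 → 243.
Convergence for |x + 1| · 243 < 1, i.e. |x + 1| < 1/243. So R = 1/243.

R = 1/243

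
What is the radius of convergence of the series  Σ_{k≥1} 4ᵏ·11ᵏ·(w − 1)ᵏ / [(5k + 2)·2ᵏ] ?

R = 1/22

The ratio of consecutive coefficients is [(5k + 2)/(5(k+1) + 2)] · 4·11/2 → 22.
Hence the series converges for |w − 1| < 1/(22) = 1/22, so the radius of convergence is 1/22.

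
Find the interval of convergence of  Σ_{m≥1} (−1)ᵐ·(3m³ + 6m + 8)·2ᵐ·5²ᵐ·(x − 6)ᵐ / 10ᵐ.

The ratio of consecutive coefficients is [(3(m+1)³ + 6(m+1) + 8)/(3m³ + 6m + 8)] · 2·25/10 → 5.
Convergence for |x − 6| · 5 < 1, i.e. |x − 6| < 1/5. So R = 1/5.
When x = 31/5, the terms do not tend to 0, so the series diverges.
Check x = 29/5: the terms do not tend to 0, so the series diverges.

(29/5, 31/5)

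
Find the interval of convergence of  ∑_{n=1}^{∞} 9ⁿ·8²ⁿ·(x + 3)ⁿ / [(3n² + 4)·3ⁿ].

[-577/192, -575/192]

By the ratio test, |a_{n+1}/a_n| = [(3n² + 4)/(3(n+1)² + 4)] · 9·64/3 → 192.
Hence the series converges for |x + 3| < 1/(192) = 1/192, so the radius of convergence is 1/192.
Endpoint x = -575/192: the series is dominated by a constant times Σ 1/n², which converges (p = 2 > 1).
Check x = -577/192: the terms are on the order of 1/n², so the series converges absolutely by comparison with the p-series (p = 2 > 1).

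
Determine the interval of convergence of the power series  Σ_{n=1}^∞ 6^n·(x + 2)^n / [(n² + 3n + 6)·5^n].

[-17/6, -7/6]

By the ratio test, |a_{n+1}/a_n| = [(n² + 3n + 6)/((n+1)² + 3(n+1) + 6)] · 6/5 → 6/5.
Convergence for |x + 2| · 6/5 < 1, i.e. |x + 2| < 5/6. So R = 5/6.
At x = -7/6: the terms are on the order of 1/n², so the series converges absolutely by comparison with the p-series (p = 2 > 1).
Endpoint x = -17/6: the terms are on the order of 1/n², so the series converges absolutely by comparison with the p-series (p = 2 > 1).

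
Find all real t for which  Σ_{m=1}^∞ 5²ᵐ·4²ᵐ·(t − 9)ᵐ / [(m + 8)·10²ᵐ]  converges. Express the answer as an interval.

By the ratio test, |a_{m+1}/a_m| = [(m + 8)/((m+1) + 8)] · 25·16/100 → 4.
Hence the series converges for |t − 9| < 1/(4) = 1/4, so the radius of convergence is 1/4.
Check t = 37/4: the terms are asymptotic to a nonzero constant times 1/m, so the series diverges by limit comparison with Σ 1/m.
When t = 35/4, an alternating series whose terms decrease to 0 in absolute value, so it converges by the Leibniz criterion.

[35/4, 37/4)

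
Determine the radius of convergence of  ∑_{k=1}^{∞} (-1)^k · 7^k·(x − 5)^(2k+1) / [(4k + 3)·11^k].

Apply the ratio test: |a_{k+1}| / |a_k| = [(4k + 3)/(4(k+1) + 3)] · 7/11, which tends to 7/11 as k → ∞.
Writing y = (x − 5)², the series in y has radius 11/7, so |x − 5| < √(11/7) and R = √77/7.

R = √77/7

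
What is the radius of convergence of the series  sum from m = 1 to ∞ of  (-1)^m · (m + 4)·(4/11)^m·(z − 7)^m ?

Apply the ratio test: |a_{m+1}| / |a_m| = [((m+1) + 4)/(m + 4)] · 4/11, which tends to 4/11 as m → ∞.
The series converges when 4/11 · |z − 7| < 1, giving R = 11/4.

R = 11/4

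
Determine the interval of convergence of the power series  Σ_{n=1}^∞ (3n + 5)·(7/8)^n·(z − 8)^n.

(48/7, 64/7)

Apply the ratio test: |a_{n+1}| / |a_n| = [(3(n+1) + 5)/(3n + 5)] · 7/8, which tends to 7/8 as n → ∞.
Convergence for |z − 8| · 7/8 < 1, i.e. |z − 8| < 8/7. So R = 8/7.
Endpoint z = 64/7: the n-th term does not approach 0; divergence by the term test.
When z = 48/7, the n-th term does not approach 0; divergence by the term test.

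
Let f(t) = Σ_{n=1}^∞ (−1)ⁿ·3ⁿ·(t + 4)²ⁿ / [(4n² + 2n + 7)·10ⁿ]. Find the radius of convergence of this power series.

By the ratio test, |a_{n+1}/a_n| = [(4n² + 2n + 7)/(4(n+1)² + 2(n+1) + 7)] · 3/10 → 3/10.
Successive powers of (t + 4) differ by 2, so the series converges when |t + 4|² · 3/10 < 1, i.e. |t + 4| < √(10/3). So R = √30/3.

R = √30/3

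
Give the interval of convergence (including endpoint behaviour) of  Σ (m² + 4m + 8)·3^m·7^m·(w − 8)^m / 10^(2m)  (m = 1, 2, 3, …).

(68/21, 268/21)

The ratio of consecutive coefficients is [((m+1)² + 4(m+1) + 8)/(m² + 4m + 8)] · 3·7/100 → 21/100.
The series converges when 21/100 · |w − 8| < 1, giving R = 100/21.
Check w = 268/21: the terms do not tend to 0, so the series diverges.
When w = 68/21, the terms have absolute value of order m², which does not tend to 0, so the series diverges by the divergence test.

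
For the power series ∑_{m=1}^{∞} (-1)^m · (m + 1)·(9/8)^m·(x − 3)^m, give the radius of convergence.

The ratio of consecutive coefficients is [((m+1) + 1)/(m + 1)] · 9/8 → 9/8.
Hence the series converges for |x − 3| < 1/(9/8) = 8/9, so the radius of convergence is 8/9.

R = 8/9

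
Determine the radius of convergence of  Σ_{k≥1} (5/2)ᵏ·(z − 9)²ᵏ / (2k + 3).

Ratio test: |a_{k+1}/a_k| = [(2k + 3)/(2(k+1) + 3)] · 5/2 → 5/2 as k → ∞.
Since the exponent of (z − 9) increases by 2 each term, convergence requires |z − 9|² < 2/5, hence R = √10/5.

R = √10/5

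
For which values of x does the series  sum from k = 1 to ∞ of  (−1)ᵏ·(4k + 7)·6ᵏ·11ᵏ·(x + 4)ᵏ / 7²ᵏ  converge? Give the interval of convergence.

Ratio test: |a_{k+1}/a_k| = [(4(k+1) + 7)/(4k + 7)] · 6·11/49 → 66/49 as k → ∞.
The series converges when 66/49 · |x + 4| < 1, giving R = 49/66.
Check x = -215/66: the k-th term does not approach 0; divergence by the term test.
When x = -313/66, the terms have absolute value of order k, which does not tend to 0, so the series diverges by the divergence test.

(-313/66, -215/66)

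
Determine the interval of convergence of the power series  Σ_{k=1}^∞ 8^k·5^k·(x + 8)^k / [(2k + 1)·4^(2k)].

[-42/5, -38/5)

Apply the ratio test: |a_{k+1}| / |a_k| = [(2k + 1)/(2(k+1) + 1)] · 8·5/16, which tends to 5/2 as k → ∞.
The series converges when 5/2 · |x + 8| < 1, giving R = 2/5.
Check x = -38/5: comparison with the harmonic series Σ 1/k shows the series diverges.
Check x = -42/5: an alternating series whose terms decrease to 0 in absolute value, so it converges by the Leibniz criterion.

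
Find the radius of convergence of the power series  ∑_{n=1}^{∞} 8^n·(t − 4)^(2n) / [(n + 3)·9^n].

Apply the ratio test: |a_{n+1}| / |a_n| = [(n + 3)/((n+1) + 3)] · 8/9, which tends to 8/9 as n → ∞.
Since the exponent of (t − 4) increases by 2 each term, convergence requires |t − 4|² < 9/8, hence R = 3√2/4.

R = 3√2/4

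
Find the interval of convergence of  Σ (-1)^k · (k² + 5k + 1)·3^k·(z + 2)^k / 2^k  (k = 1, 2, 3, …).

(-8/3, -4/3)

Ratio test: |a_{k+1}/a_k| = [((k+1)² + 5(k+1) + 1)/(k² + 5k + 1)] · 3/2 → 3/2 as k → ∞.
Thus R = 1/(3/2) = 2/3.
Endpoint z = -4/3: the terms have absolute value of order k², which does not tend to 0, so the series diverges by the divergence test.
At z = -8/3: the terms do not tend to 0, so the series diverges.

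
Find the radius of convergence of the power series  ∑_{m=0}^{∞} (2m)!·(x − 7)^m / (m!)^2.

The ratio of consecutive coefficients is (2m+1)·(2m+2)/(m+1)² → 4.
Convergence for |x − 7| · 4 < 1, i.e. |x − 7| < 1/4. So R = 1/4.

R = 1/4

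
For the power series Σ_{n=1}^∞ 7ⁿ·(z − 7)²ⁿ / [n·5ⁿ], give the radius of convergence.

R = √35/7

The ratio of consecutive coefficients is [n/(n+1)] · 7/5 → 7/5.
Since the exponent of (z − 7) increases by 2 each term, convergence requires |z − 7|² < 5/7, hence R = √35/7.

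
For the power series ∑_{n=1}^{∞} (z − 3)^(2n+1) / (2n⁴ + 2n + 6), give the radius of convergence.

The ratio of consecutive coefficients is (2n⁴ + 2n + 6)/(2(n+1)⁴ + 2(n+1) + 6) → 1.
Successive powers of (z − 3) differ by 2, so the series converges when |z − 3|² · 1 < 1, i.e. |z − 3| < √(1) = 1. So R = 1.

R = 1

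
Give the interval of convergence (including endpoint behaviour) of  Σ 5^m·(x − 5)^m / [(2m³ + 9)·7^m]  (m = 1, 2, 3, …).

Ratio test: |a_{m+1}/a_m| = [(2m³ + 9)/(2(m+1)³ + 9)] · 5/7 → 5/7 as m → ∞.
Hence the series converges for |x − 5| < 1/(5/7) = 7/5, so the radius of convergence is 7/5.
Check x = 32/5: the series is dominated by a constant times Σ 1/m³, which converges (p = 3 > 1).
Endpoint x = 18/5: the series is dominated by a constant times Σ 1/m³, which converges (p = 3 > 1).

[18/5, 32/5]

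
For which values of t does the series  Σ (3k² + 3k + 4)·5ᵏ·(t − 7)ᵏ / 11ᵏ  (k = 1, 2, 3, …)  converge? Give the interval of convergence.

By the ratio test, |a_{k+1}/a_k| = [(3(k+1)² + 3(k+1) + 4)/(3k² + 3k + 4)] · 5/11 → 5/11.
The series converges when 5/11 · |t − 7| < 1, giving R = 11/5.
Check t = 46/5: the k-th term does not approach 0; divergence by the term test.
At t = 24/5: the k-th term does not approach 0; divergence by the term test.

(24/5, 46/5)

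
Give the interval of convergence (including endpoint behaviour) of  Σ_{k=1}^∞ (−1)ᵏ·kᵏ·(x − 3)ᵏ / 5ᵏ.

{3}

Root test: |a_k|^(1/k) = k/5 → ∞.
The root grows without bound, so R = 0 (convergence only at x = 3).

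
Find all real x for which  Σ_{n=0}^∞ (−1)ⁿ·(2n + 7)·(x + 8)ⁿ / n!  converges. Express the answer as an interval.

The ratio of consecutive coefficients is (2(n+1) + 7)/(2n + 7) · 1/(n+1) → 0.
The ratio tends to 0 regardless of x, hence R = ∞.

(−∞, ∞)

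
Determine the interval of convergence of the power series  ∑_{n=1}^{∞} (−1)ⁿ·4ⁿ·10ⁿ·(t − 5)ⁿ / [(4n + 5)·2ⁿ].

(99/20, 101/20]

The ratio of consecutive coefficients is [(4n + 5)/(4(n+1) + 5)] · 4·10/2 → 20.
The series converges when 20 · |t − 5| < 1, giving R = 1/20.
When t = 101/20, an alternating series whose terms decrease to 0 in absolute value, so it converges by the Leibniz criterion.
Endpoint t = 99/20: the terms are asymptotic to a nonzero constant times 1/n, so the series diverges by limit comparison with Σ 1/n.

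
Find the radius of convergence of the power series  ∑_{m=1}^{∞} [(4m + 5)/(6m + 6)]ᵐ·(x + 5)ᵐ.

Root test: |a_m|^(1/m) = (4m + 5)/(6m + 6) → 2/3.
Thus R = 1/(2/3) = 3/2.

R = 3/2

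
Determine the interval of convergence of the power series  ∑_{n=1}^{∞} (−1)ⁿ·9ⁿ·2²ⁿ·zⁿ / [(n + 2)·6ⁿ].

Ratio test: |a_{n+1}/a_n| = [(n + 2)/((n+1) + 2)] · 9·4/6 → 6 as n → ∞.
Hence the series converges for |z| < 1/(6) = 1/6, so the radius of convergence is 1/6.
Check z = 1/6: convergence follows from the alternating series test (terms decrease monotonically to 0).
Endpoint z = -1/6: comparison with the harmonic series Σ 1/n shows the series diverges.

(-1/6, 1/6]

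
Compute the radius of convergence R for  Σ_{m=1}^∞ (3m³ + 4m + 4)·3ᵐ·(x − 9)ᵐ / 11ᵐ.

The ratio of consecutive coefficients is [(3(m+1)³ + 4(m+1) + 4)/(3m³ + 4m + 4)] · 3/11 → 3/11.
The series converges when 3/11 · |x − 9| < 1, giving R = 11/3.

R = 11/3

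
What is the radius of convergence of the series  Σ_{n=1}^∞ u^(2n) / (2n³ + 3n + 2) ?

Ratio test: |a_{n+1}/a_n| = (2n³ + 3n + 2)/(2(n+1)³ + 3(n+1) + 2) → 1 as n → ∞.
Since the exponent of u increases by 2 each term, convergence requires |u|² < 1, hence R = 1.

R = 1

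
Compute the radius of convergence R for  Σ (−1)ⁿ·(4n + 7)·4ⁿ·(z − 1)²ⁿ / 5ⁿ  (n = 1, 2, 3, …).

Ratio test: |a_{n+1}/a_n| = [(4(n+1) + 7)/(4n + 7)] · 4/5 → 4/5 as n → ∞.
Writing y = (z − 1)², the series in y has radius 5/4, so |z − 1| < √(5/4) and R = √5/2.

R = √5/2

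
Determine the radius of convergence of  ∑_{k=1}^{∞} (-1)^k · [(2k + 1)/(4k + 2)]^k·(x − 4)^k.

By the Cauchy root test, |a_k|^(1/k) = (2k + 1)/(4k + 2) → 1/2.
The series converges when 1/2 · |x − 4| < 1, giving R = 2.

R = 2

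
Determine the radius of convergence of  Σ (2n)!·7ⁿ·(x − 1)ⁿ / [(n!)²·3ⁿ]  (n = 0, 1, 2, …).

Apply the ratio test: |a_{n+1}| / |a_n| = (2n+1)·(2n+2)/(n+1)² · 7/3, which tends to 28/3 as n → ∞.
Convergence for |x − 1| · 28/3 < 1, i.e. |x − 1| < 3/28. So R = 3/28.

R = 3/28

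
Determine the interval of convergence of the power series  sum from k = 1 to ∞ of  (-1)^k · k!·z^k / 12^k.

{0}

The ratio of consecutive coefficients is (k+1) · 1/12 → ∞.
The terms grow without bound for any z ≠ 0, so R = 0 (convergence only at z = 0).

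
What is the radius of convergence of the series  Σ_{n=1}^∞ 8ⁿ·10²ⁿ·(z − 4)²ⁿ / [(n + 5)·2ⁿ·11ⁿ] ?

R = √11/20

The ratio of consecutive coefficients is [(n + 5)/((n+1) + 5)] · 8·100/(2·11) → 400/11.
Since the exponent of (z − 4) increases by 2 each term, convergence requires |z − 4|² < 11/400, hence R = √11/20.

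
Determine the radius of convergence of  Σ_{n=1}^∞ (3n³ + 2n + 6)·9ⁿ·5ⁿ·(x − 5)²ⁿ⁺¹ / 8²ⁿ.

By the ratio test, |a_{n+1}/a_n| = [(3(n+1)³ + 2(n+1) + 6)/(3n³ + 2n + 6)] · 9·5/64 → 45/64.
Successive powers of (x − 5) differ by 2, so the series converges when |x − 5|² · 45/64 < 1, i.e. |x − 5| < √(64/45). So R = 8√5/15.

R = 8√5/15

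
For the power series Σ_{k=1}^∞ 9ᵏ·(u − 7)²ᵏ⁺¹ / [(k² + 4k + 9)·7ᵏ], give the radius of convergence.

R = √7/3

By the ratio test, |a_{k+1}/a_k| = [(k² + 4k + 9)/((k+1)² + 4(k+1) + 9)] · 9/7 → 9/7.
Since the exponent of (u − 7) increases by 2 each term, convergence requires |u − 7|² < 7/9, hence R = √7/3.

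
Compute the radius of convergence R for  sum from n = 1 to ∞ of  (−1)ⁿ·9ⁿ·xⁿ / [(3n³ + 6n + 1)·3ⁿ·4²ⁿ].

R = 16/3

By the ratio test, |a_{n+1}/a_n| = [(3n³ + 6n + 1)/(3(n+1)³ + 6(n+1) + 1)] · 9/(3·16) → 3/16.
Convergence for |x| · 3/16 < 1, i.e. |x| < 16/3. So R = 16/3.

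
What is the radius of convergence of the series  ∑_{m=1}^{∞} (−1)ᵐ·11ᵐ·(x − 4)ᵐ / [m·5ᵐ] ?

R = 5/11

Apply the ratio test: |a_{m+1}| / |a_m| = [m/(m+1)] · 11/5, which tends to 11/5 as m → ∞.
The series converges when 11/5 · |x − 4| < 1, giving R = 5/11.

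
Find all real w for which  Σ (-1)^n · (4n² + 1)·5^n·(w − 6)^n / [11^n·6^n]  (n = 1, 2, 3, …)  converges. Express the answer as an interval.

(-36/5, 96/5)

By the ratio test, |a_{n+1}/a_n| = [(4(n+1)² + 1)/(4n² + 1)] · 5/(11·6) → 5/66.
Convergence for |w − 6| · 5/66 < 1, i.e. |w − 6| < 66/5. So R = 66/5.
Check w = 96/5: the terms do not tend to 0, so the series diverges.
Endpoint w = -36/5: the terms do not tend to 0, so the series diverges.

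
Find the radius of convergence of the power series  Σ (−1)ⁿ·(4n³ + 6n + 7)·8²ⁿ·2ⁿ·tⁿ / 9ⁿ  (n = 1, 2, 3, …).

R = 9/128

Ratio test: |a_{n+1}/a_n| = [(4(n+1)³ + 6(n+1) + 7)/(4n³ + 6n + 7)] · 64·2/9 → 128/9 as n → ∞.
Convergence for |t| · 128/9 < 1, i.e. |t| < 9/128. So R = 9/128.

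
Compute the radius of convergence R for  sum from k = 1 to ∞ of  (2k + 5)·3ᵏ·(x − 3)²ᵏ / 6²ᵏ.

R = 2√3

By the ratio test, |a_{k+1}/a_k| = [(2(k+1) + 5)/(2k + 5)] · 3/36 → 1/12.
Since the exponent of (x − 3) increases by 2 each term, convergence requires |x − 3|² < 12, hence R = 2√3.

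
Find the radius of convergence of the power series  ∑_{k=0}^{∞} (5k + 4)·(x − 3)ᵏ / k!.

R = ∞

By the ratio test, |a_{k+1}/a_k| = (5(k+1) + 4)/(5k + 4) · 1/(k+1) → 0.
The limit is 0, so the series converges for all x; R = ∞.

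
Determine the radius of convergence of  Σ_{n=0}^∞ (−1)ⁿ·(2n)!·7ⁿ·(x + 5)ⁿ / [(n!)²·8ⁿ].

R = 2/7

Apply the ratio test: |a_{n+1}| / |a_n| = (2n+1)·(2n+2)/(n+1)² · 7/8, which tends to 7/2 as n → ∞.
Thus R = 1/(7/2) = 2/7.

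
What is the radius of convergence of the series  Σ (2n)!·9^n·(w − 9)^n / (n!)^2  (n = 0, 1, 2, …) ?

The ratio of consecutive coefficients is (2n+1)·(2n+2)/(n+1)² · 9 → 36.
Convergence for |w − 9| · 36 < 1, i.e. |w − 9| < 1/36. So R = 1/36.

R = 1/36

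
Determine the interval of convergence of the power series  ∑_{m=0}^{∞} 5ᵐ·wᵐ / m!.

(−∞, ∞)

The ratio of consecutive coefficients is 5 · 1/(m+1) → 0.
The ratio tends to 0 regardless of w, hence R = ∞.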